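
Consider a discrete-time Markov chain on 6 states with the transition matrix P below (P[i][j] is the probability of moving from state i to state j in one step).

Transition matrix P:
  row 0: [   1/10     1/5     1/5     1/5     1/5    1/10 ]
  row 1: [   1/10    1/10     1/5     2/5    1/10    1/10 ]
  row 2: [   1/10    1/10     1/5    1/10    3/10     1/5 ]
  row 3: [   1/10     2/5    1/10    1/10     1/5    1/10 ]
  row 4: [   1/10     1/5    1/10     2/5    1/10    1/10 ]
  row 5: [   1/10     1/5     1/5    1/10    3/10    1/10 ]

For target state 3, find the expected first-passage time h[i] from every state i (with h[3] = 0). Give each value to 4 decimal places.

First-step conditioning: h[3] = 0; for i ≠ 3, h[i] = 1 + Σ_k P[i][k]·h[k].
  h[0] = 1 + 1/10·h[0] + 1/5·h[1] + 1/5·h[2] + 1/5·h[4] + 1/10·h[5]
  h[1] = 1 + 1/10·h[0] + 1/10·h[1] + 1/5·h[2] + 1/10·h[4] + 1/10·h[5]
  h[2] = 1 + 1/10·h[0] + 1/10·h[1] + 1/5·h[2] + 3/10·h[4] + 1/5·h[5]
  h[4] = 1 + 1/10·h[0] + 1/5·h[1] + 1/10·h[2] + 1/10·h[4] + 1/10·h[5]
  h[5] = 1 + 1/10·h[0] + 1/5·h[1] + 1/5·h[2] + 3/10·h[4] + 1/10·h[5]
Solving the 5×5 linear system over states ≠ 3 gives exactly h = [122310/29599, 102200/29599, 135200/29599, 0, 98900/29599, 132200/29599] (h[3] = 0 is the target).

h = [4.1322, 3.4528, 4.5677, 0.0000, 3.3413, 4.4664]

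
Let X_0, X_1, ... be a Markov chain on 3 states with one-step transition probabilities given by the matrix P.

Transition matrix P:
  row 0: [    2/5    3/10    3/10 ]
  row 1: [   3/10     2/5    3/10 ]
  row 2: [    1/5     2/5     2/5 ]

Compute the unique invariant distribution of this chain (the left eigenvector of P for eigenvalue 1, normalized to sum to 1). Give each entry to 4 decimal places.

Balance equations π_j = Σ_i π_i·P[i][j]:
  π_0 = 2/5·π_0 + 3/10·π_1 + 1/5·π_2
  π_1 = 3/10·π_0 + 2/5·π_1 + 2/5·π_2
  normalize: π_0 + π_1 + π_2 = 1
Solving the linear system gives exactly π = [8/27, 10/27, 1/3].

π = [0.2963, 0.3704, 0.3333]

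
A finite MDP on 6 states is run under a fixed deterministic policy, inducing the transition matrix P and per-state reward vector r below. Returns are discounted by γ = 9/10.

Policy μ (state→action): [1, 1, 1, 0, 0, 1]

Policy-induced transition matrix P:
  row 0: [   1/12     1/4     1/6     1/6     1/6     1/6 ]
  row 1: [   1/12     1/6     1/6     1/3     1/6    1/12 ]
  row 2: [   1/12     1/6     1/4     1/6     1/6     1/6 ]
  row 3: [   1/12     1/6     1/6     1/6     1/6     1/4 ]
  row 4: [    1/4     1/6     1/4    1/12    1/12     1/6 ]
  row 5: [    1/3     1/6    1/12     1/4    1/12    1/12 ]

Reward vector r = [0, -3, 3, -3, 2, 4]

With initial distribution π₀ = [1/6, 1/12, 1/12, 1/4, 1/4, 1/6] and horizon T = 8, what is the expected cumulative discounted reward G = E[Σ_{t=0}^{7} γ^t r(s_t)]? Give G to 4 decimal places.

G = 1.9680

t=0: π = [0.1667, 0.0833, 0.0833, 0.2500, 0.2500, 0.1667], E[r] = 0.4167, γ^t·E[r] = 0.416667, running G = 0.416667
t=1: π = [0.1667, 0.1806, 0.1806, 0.1736, 0.1319, 0.1667], E[r] = 0.4097, γ^t·E[r] = 0.368750, running G = 0.785417
t=2: π = [0.1470, 0.1806, 0.1788, 0.1997, 0.1418, 0.1522], E[r] = 0.2882, γ^t·E[r] = 0.233438, running G = 1.018854
t=3: π = [0.1450, 0.1789, 0.1807, 0.1976, 0.1422, 0.1556], E[r] = 0.3191, γ^t·E[r] = 0.232629, running G = 1.251483
t=4: π = [0.1459, 0.1788, 0.1806, 0.1976, 0.1419, 0.1553], E[r] = 0.3175, γ^t·E[r] = 0.208322, running G = 1.459805
t=5: π = [0.1458, 0.1788, 0.1806, 0.1976, 0.1419, 0.1553], E[r] = 0.3176, γ^t·E[r] = 0.187542, running G = 1.647347
t=6: π = [0.1458, 0.1788, 0.1806, 0.1976, 0.1419, 0.1553], E[r] = 0.3175, γ^t·E[r] = 0.168755, running G = 1.816101
t=7: π = [0.1458, 0.1788, 0.1806, 0.1976, 0.1419, 0.1553], E[r] = 0.3176, γ^t·E[r] = 0.151888, running G = 1.967989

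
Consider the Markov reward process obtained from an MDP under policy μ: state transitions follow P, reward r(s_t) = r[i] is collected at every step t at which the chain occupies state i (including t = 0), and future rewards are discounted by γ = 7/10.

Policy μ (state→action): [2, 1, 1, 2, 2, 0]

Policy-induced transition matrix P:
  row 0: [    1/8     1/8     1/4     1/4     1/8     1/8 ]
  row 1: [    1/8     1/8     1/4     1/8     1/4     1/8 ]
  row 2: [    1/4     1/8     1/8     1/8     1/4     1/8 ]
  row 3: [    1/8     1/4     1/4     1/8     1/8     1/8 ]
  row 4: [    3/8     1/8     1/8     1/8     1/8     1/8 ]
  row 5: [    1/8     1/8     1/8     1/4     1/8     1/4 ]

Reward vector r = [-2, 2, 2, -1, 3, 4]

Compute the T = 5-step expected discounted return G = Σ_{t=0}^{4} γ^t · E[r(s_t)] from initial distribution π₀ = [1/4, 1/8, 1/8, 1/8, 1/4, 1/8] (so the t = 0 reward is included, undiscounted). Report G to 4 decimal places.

t=0: π = [0.2500, 0.1250, 0.1250, 0.1250, 0.2500, 0.1250], E[r] = 1.1250, γ^t·E[r] = 1.125000, running G = 1.125000
t=1: π = [0.2031, 0.1406, 0.1875, 0.1719, 0.1563, 0.1406], E[r] = 1.1094, γ^t·E[r] = 0.776563, running G = 1.901563
t=2: π = [0.1875, 0.1465, 0.1895, 0.1680, 0.1660, 0.1426], E[r] = 1.1973, γ^t·E[r] = 0.586660, running G = 2.488223
t=3: π = [0.1902, 0.1460, 0.1877, 0.1663, 0.1670, 0.1428], E[r] = 1.1931, γ^t·E[r] = 0.409239, running G = 2.897461
t=4: π = [0.1902, 0.1458, 0.1878, 0.1666, 0.1667, 0.1429], E[r] = 1.1917, γ^t·E[r] = 0.286123, running G = 3.183584

G = 3.1836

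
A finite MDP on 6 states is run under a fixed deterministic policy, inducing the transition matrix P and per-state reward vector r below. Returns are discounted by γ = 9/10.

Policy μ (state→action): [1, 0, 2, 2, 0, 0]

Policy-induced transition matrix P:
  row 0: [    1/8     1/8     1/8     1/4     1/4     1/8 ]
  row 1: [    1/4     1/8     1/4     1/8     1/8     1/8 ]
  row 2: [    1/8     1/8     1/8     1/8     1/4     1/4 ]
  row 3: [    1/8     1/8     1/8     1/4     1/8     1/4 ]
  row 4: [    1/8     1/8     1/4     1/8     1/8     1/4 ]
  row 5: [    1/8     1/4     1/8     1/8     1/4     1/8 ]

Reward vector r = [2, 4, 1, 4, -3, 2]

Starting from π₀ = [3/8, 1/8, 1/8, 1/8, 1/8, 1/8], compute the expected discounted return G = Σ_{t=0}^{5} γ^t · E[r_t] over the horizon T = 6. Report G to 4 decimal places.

t=0: π = [0.3750, 0.1250, 0.1250, 0.1250, 0.1250, 0.1250], E[r] = 1.7500, γ^t·E[r] = 1.750000, running G = 1.750000
t=1: π = [0.1406, 0.1406, 0.1563, 0.1875, 0.2031, 0.1719], E[r] = 1.4844, γ^t·E[r] = 1.335938, running G = 3.085938
t=2: π = [0.1426, 0.1465, 0.1680, 0.1660, 0.1836, 0.1934], E[r] = 1.5391, γ^t·E[r] = 1.246641, running G = 4.332578
t=3: π = [0.1433, 0.1492, 0.1663, 0.1636, 0.1880, 0.1897], E[r] = 1.5193, γ^t·E[r] = 1.107560, running G = 5.440138
t=4: π = [0.1436, 0.1487, 0.1671, 0.1634, 0.1874, 0.1897], E[r] = 1.5200, γ^t·E[r] = 0.997245, running G = 6.437383
t=5: π = [0.1436, 0.1487, 0.1670, 0.1634, 0.1876, 0.1897], E[r] = 1.5193, γ^t·E[r] = 0.897158, running G = 7.334541

G = 7.3345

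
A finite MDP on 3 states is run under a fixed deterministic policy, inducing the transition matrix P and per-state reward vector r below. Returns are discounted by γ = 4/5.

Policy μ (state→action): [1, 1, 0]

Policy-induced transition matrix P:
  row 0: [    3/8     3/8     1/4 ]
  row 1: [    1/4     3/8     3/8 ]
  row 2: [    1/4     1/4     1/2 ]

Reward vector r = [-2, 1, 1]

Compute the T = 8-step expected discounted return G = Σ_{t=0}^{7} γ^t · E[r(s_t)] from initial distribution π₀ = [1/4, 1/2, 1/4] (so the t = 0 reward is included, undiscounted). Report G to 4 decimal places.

G = 0.7135

t=0: π = [0.2500, 0.5000, 0.2500], E[r] = 0.2500, γ^t·E[r] = 0.250000, running G = 0.250000
t=1: π = [0.2813, 0.3438, 0.3750], E[r] = 0.1563, γ^t·E[r] = 0.125000, running G = 0.375000
t=2: π = [0.2852, 0.3281, 0.3867], E[r] = 0.1445, γ^t·E[r] = 0.092500, running G = 0.467500
t=3: π = [0.2856, 0.3267, 0.3877], E[r] = 0.1431, γ^t·E[r] = 0.073250, running G = 0.540750
t=4: π = [0.2857, 0.3265, 0.3878], E[r] = 0.1429, γ^t·E[r] = 0.058525, running G = 0.599275
t=5: π = [0.2857, 0.3265, 0.3878], E[r] = 0.1429, γ^t·E[r] = 0.046813, running G = 0.646088
t=6: π = [0.2857, 0.3265, 0.3878], E[r] = 0.1429, γ^t·E[r] = 0.037449, running G = 0.683537
t=7: π = [0.2857, 0.3265, 0.3878], E[r] = 0.1429, γ^t·E[r] = 0.029959, running G = 0.713496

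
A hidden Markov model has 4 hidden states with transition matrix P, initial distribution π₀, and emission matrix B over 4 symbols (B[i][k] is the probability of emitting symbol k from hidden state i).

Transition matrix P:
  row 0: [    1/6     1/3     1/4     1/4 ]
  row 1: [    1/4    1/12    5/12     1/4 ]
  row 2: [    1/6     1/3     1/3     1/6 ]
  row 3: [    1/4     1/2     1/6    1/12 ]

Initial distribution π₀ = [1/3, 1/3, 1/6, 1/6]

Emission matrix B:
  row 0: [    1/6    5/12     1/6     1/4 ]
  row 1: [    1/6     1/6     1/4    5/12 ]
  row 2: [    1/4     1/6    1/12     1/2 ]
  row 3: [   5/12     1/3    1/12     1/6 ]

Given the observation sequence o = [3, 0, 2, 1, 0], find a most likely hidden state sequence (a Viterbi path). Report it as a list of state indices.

path = [1, 3, 1, 0, 3]

t=0: δ = [8.333e-02, 1.389e-01, 8.333e-02, 2.778e-02]  (obs o_0=3)
t=1: δ = [5.787e-03, 4.630e-03, 1.447e-02, 1.447e-02]  ψ = [1, 0, 1, 1]  (obs o_1=0)
t=2: δ = [6.028e-04, 1.808e-03, 4.019e-04, 2.009e-04]  ψ = [3, 3, 2, 2]  (obs o_2=2)
t=3: δ = [1.884e-04, 3.349e-05, 1.256e-04, 1.507e-04]  ψ = [1, 0, 1, 1]  (obs o_3=1)
t=4: δ = [6.279e-06, 1.256e-05, 1.177e-05, 1.962e-05]  ψ = [3, 3, 0, 0]  (obs o_4=0)
backtrack: best end state = 3; path = [1, 3, 1, 0, 3]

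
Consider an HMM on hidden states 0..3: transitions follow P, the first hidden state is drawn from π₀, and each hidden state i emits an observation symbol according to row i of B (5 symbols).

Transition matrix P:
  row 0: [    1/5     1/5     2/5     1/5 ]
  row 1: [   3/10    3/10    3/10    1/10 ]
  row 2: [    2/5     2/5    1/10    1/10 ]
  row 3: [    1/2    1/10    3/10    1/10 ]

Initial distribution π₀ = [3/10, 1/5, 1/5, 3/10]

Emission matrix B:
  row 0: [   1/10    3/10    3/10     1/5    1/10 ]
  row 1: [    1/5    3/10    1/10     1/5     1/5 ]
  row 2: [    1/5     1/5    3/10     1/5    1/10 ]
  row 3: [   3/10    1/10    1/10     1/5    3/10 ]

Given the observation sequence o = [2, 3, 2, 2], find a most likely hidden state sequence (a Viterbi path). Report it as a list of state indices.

t=0: δ = [9.000e-02, 2.000e-02, 6.000e-02, 3.000e-02]  (obs o_0=2)
t=1: δ = [4.800e-03, 4.800e-03, 7.200e-03, 3.600e-03]  ψ = [2, 2, 0, 0]  (obs o_1=3)
t=2: δ = [8.640e-04, 2.880e-04, 5.760e-04, 9.600e-05]  ψ = [2, 2, 0, 0]  (obs o_2=2)
t=3: δ = [6.912e-05, 2.304e-05, 1.037e-04, 1.728e-05]  ψ = [2, 2, 0, 0]  (obs o_3=2)
backtrack: best end state = 2; path = [0, 2, 0, 2]

path = [0, 2, 0, 2]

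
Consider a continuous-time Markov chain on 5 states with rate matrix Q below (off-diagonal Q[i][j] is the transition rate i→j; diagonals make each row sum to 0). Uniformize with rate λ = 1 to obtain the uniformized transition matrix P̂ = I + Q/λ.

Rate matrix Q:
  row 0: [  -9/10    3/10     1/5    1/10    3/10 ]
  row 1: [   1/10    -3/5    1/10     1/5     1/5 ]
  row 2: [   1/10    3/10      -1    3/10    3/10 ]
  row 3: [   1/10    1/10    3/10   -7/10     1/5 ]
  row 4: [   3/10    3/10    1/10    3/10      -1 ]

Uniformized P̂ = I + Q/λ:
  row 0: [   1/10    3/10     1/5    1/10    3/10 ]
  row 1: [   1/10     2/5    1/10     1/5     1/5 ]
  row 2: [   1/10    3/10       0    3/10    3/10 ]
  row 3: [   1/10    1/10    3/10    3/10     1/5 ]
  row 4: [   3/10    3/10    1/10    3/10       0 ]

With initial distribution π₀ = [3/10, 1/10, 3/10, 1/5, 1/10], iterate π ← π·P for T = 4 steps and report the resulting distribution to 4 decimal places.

π = [0.1387, 0.2794, 0.1470, 0.2451, 0.1899]

t=0: π = [0.3000, 0.1000, 0.3000, 0.2000, 0.1000]
t=1: π = [0.1200, 0.2700, 0.1400, 0.2300, 0.2400]
t=2: π = [0.1480, 0.2810, 0.1440, 0.2490, 0.1780]
t=3: π = [0.1356, 0.2783, 0.1502, 0.2423, 0.1936]
t=4: π = [0.1387, 0.2794, 0.1470, 0.2451, 0.1899]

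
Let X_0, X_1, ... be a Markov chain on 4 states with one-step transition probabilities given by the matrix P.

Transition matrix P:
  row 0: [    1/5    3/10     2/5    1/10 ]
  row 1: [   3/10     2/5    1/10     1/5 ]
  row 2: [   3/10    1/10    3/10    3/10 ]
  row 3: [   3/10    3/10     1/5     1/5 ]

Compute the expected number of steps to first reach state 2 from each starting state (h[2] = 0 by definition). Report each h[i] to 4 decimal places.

h = [3.6986, 5.0228, 0.0000, 4.5205]

First-step conditioning: h[2] = 0; for i ≠ 2, h[i] = 1 + Σ_k P[i][k]·h[k].
  h[0] = 1 + 1/5·h[0] + 3/10·h[1] + 1/10·h[3]
  h[1] = 1 + 3/10·h[0] + 2/5·h[1] + 1/5·h[3]
  h[3] = 1 + 3/10·h[0] + 3/10·h[1] + 1/5·h[3]
Solving the 3×3 linear system over states ≠ 2 gives exactly h = [270/73, 1100/219, 0, 330/73] (h[2] = 0 is the target).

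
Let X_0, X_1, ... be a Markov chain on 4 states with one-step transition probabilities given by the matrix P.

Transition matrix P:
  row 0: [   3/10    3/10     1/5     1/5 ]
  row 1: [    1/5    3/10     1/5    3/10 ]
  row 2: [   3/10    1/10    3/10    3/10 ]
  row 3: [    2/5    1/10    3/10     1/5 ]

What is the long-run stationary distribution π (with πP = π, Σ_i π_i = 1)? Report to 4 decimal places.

π = [0.3044, 0.2011, 0.2495, 0.2451]

Balance equations π_j = Σ_i π_i·P[i][j]:
  π_0 = 3/10·π_0 + 1/5·π_1 + 3/10·π_2 + 2/5·π_3
  π_1 = 3/10·π_0 + 3/10·π_1 + 1/10·π_2 + 1/10·π_3
  π_2 = 1/5·π_0 + 1/5·π_1 + 3/10·π_2 + 3/10·π_3
  normalize: π_0 + π_1 + π_2 + π_3 = 1
Solving the linear system gives exactly π = [277/910, 183/910, 227/910, 223/910].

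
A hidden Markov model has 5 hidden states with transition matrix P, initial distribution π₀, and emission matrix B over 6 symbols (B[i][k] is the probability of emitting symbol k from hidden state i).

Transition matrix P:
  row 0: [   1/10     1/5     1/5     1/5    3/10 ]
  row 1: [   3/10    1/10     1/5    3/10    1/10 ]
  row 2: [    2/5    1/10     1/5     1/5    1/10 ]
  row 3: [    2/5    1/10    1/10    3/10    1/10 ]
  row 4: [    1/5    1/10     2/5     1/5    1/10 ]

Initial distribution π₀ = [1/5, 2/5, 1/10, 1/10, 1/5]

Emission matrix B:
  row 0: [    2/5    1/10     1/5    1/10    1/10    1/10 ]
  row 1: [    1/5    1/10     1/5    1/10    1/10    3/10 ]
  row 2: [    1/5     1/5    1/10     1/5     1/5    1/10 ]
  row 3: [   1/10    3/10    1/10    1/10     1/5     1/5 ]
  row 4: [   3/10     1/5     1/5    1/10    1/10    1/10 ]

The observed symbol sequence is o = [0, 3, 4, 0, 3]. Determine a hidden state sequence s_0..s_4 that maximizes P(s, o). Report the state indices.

path = [4, 2, 0, 4, 2]

t=0: δ = [8.000e-02, 8.000e-02, 2.000e-02, 1.000e-02, 6.000e-02]  (obs o_0=0)
t=1: δ = [2.400e-03, 1.600e-03, 4.800e-03, 2.400e-03, 2.400e-03]  ψ = [1, 0, 4, 1, 0]  (obs o_1=3)
t=2: δ = [1.920e-04, 4.800e-05, 1.920e-04, 1.920e-04, 7.200e-05]  ψ = [2, 0, 2, 2, 0]  (obs o_2=4)
t=3: δ = [3.072e-05, 7.680e-06, 7.680e-06, 5.760e-06, 1.728e-05]  ψ = [2, 0, 0, 3, 0]  (obs o_3=0)
t=4: δ = [3.456e-07, 6.144e-07, 1.382e-06, 6.144e-07, 9.216e-07]  ψ = [4, 0, 4, 0, 0]  (obs o_4=3)
backtrack: best end state = 2; path = [4, 2, 0, 4, 2]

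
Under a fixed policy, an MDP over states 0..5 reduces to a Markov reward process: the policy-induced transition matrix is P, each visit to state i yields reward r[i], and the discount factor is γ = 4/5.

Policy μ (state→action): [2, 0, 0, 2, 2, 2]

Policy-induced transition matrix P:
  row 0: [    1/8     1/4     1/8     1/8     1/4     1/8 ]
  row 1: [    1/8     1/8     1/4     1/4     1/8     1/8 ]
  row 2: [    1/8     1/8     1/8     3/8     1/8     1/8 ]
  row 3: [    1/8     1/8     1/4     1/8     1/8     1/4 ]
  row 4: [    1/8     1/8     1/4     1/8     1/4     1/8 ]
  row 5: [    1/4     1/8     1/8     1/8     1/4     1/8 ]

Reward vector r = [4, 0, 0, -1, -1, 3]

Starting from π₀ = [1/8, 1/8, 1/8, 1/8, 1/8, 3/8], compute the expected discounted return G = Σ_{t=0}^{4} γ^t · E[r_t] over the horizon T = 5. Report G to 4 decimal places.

t=0: π = [0.1250, 0.1250, 0.1250, 0.1250, 0.1250, 0.3750], E[r] = 1.3750, γ^t·E[r] = 1.375000, running G = 1.375000
t=1: π = [0.1719, 0.1406, 0.1719, 0.1719, 0.2031, 0.1406], E[r] = 0.7344, γ^t·E[r] = 0.587500, running G = 1.962500
t=2: π = [0.1426, 0.1465, 0.1895, 0.1855, 0.1895, 0.1465], E[r] = 0.6348, γ^t·E[r] = 0.406250, running G = 2.368750
t=3: π = [0.1433, 0.1428, 0.1902, 0.1907, 0.1848, 0.1482], E[r] = 0.6423, γ^t·E[r] = 0.328875, running G = 2.697625
t=4: π = [0.1435, 0.1429, 0.1898, 0.1904, 0.1845, 0.1488], E[r] = 0.6457, γ^t·E[r] = 0.264463, running G = 2.962088

G = 2.9621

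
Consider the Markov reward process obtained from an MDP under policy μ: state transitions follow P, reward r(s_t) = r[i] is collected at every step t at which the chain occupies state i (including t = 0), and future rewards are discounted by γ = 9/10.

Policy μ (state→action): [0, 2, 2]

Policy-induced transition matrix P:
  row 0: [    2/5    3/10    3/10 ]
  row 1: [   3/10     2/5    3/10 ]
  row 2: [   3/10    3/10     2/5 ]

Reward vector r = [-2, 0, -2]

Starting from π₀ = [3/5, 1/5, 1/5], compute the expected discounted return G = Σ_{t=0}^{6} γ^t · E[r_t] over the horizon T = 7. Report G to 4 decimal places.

G = -7.2491

t=0: π = [0.6000, 0.2000, 0.2000], E[r] = -1.6000, γ^t·E[r] = -1.600000, running G = -1.600000
t=1: π = [0.3600, 0.3200, 0.3200], E[r] = -1.3600, γ^t·E[r] = -1.224000, running G = -2.824000
t=2: π = [0.3360, 0.3320, 0.3320], E[r] = -1.3360, γ^t·E[r] = -1.082160, running G = -3.906160
t=3: π = [0.3336, 0.3332, 0.3332], E[r] = -1.3336, γ^t·E[r] = -0.972194, running G = -4.878354
t=4: π = [0.3334, 0.3333, 0.3333], E[r] = -1.3334, γ^t·E[r] = -0.874817, running G = -5.753172
t=5: π = [0.3333, 0.3333, 0.3333], E[r] = -1.3333, γ^t·E[r] = -0.787322, running G = -6.540493
t=6: π = [0.3333, 0.3333, 0.3333], E[r] = -1.3333, γ^t·E[r] = -0.708588, running G = -7.249082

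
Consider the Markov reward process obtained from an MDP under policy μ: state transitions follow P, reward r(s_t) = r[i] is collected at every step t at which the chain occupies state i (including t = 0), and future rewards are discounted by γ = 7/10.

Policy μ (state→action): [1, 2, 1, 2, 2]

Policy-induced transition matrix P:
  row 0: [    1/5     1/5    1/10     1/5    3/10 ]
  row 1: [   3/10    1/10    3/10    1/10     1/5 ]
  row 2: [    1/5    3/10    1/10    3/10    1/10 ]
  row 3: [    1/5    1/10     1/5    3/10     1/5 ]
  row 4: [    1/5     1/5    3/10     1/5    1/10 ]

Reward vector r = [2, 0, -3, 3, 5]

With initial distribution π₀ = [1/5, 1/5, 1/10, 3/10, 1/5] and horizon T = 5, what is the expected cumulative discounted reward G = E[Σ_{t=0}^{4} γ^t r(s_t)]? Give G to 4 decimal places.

t=0: π = [0.2000, 0.2000, 0.1000, 0.3000, 0.2000], E[r] = 2.0000, γ^t·E[r] = 2.000000, running G = 2.000000
t=1: π = [0.2200, 0.1600, 0.2100, 0.2200, 0.1900], E[r] = 1.4200, γ^t·E[r] = 0.994000, running G = 2.994000
t=2: π = [0.2160, 0.1830, 0.1920, 0.2270, 0.1820], E[r] = 1.4470, γ^t·E[r] = 0.709030, running G = 3.703030
t=3: π = [0.2183, 0.1782, 0.1957, 0.2236, 0.1842], E[r] = 1.4413, γ^t·E[r] = 0.494366, running G = 4.197396
t=4: π = [0.2178, 0.1794, 0.1948, 0.2241, 0.1838], E[r] = 1.4427, γ^t·E[r] = 0.346380, running G = 4.543776

G = 4.5438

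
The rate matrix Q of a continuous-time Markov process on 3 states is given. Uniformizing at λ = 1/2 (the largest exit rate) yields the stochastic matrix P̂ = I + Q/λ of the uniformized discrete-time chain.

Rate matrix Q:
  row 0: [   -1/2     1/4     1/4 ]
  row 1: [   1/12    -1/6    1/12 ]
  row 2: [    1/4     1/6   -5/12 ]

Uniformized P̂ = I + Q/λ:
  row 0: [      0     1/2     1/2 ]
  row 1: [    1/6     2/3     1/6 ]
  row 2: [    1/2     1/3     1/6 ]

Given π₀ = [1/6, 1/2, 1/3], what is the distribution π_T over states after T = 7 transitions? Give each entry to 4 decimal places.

t=0: π = [0.1667, 0.5000, 0.3333]
t=1: π = [0.2500, 0.5278, 0.2222]
t=2: π = [0.1991, 0.5509, 0.2500]
t=3: π = [0.2168, 0.5502, 0.2330]
t=4: π = [0.2082, 0.5529, 0.2389]
t=5: π = [0.2116, 0.5523, 0.2361]
t=6: π = [0.2101, 0.5527, 0.2372]
t=7: π = [0.2107, 0.5526, 0.2367]

π = [0.2107, 0.5526, 0.2367]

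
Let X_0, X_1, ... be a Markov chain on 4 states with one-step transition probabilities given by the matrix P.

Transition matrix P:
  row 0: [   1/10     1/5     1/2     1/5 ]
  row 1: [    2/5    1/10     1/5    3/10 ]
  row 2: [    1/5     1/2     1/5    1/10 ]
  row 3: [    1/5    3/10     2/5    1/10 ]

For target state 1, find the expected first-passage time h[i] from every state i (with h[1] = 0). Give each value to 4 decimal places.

h = [3.0603, 0.0000, 2.3707, 2.8448]

First-step conditioning: h[1] = 0; for i ≠ 1, h[i] = 1 + Σ_k P[i][k]·h[k].
  h[0] = 1 + 1/10·h[0] + 1/2·h[2] + 1/5·h[3]
  h[2] = 1 + 1/5·h[0] + 1/5·h[2] + 1/10·h[3]
  h[3] = 1 + 1/5·h[0] + 2/5·h[2] + 1/10·h[3]
Solving the 3×3 linear system over states ≠ 1 gives exactly h = [355/116, 0, 275/116, 165/58] (h[1] = 0 is the target).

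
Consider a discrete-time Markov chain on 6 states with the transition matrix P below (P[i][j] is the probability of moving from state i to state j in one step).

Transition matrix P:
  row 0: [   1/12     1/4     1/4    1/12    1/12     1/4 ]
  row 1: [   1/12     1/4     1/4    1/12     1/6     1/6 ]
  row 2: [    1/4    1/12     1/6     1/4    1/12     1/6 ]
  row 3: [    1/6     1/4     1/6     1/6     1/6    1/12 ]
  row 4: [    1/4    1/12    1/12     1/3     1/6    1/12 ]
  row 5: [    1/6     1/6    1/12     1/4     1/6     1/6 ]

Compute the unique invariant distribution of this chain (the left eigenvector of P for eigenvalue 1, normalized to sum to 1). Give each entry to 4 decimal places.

Balance equations π_j = Σ_i π_i·P[i][j]:
  π_0 = 1/12·π_0 + 1/12·π_1 + 1/4·π_2 + 1/6·π_3 + 1/4·π_4 + 1/6·π_5
  π_1 = 1/4·π_0 + 1/4·π_1 + 1/12·π_2 + 1/4·π_3 + 1/12·π_4 + 1/6·π_5
  π_2 = 1/4·π_0 + 1/4·π_1 + 1/6·π_2 + 1/6·π_3 + 1/12·π_4 + 1/12·π_5
  π_3 = 1/12·π_0 + 1/12·π_1 + 1/4·π_2 + 1/6·π_3 + 1/3·π_4 + 1/4·π_5
  π_4 = 1/12·π_0 + 1/6·π_1 + 1/12·π_2 + 1/6·π_3 + 1/6·π_4 + 1/6·π_5
  normalize: π_0 + π_1 + π_2 + π_3 + π_4 + π_5 = 1
Solving the linear system gives exactly π = [41215/252181, 46791/252181, 43231/252181, 47348/252181, 34993/252181, 38603/252181].

π = [0.1634, 0.1855, 0.1714, 0.1878, 0.1388, 0.1531]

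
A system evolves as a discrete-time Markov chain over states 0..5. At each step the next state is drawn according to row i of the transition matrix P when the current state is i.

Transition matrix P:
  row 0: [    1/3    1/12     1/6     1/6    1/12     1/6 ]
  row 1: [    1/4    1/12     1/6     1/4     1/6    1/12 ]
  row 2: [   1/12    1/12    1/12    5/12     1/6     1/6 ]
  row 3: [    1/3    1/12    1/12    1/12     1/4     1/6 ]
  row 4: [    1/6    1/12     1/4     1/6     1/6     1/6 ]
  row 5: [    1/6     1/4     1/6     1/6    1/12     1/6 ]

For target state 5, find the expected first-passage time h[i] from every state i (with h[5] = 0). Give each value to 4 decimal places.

First-step conditioning: h[5] = 0; for i ≠ 5, h[i] = 1 + Σ_k P[i][k]·h[k].
  h[0] = 1 + 1/3·h[0] + 1/12·h[1] + 1/6·h[2] + 1/6·h[3] + 1/12·h[4]
  h[1] = 1 + 1/4·h[0] + 1/12·h[1] + 1/6·h[2] + 1/4·h[3] + 1/6·h[4]
  h[2] = 1 + 1/12·h[0] + 1/12·h[1] + 1/12·h[2] + 5/12·h[3] + 1/6·h[4]
  h[3] = 1 + 1/3·h[0] + 1/12·h[1] + 1/12·h[2] + 1/12·h[3] + 1/4·h[4]
  h[4] = 1 + 1/6·h[0] + 1/12·h[1] + 1/4·h[2] + 1/6·h[3] + 1/6·h[4]
Solving the 5×5 linear system over states ≠ 5 gives exactly h = [144/23, 156/23, 144/23, 144/23, 144/23, 0] (h[5] = 0 is the target).

h = [6.2609, 6.7826, 6.2609, 6.2609, 6.2609, 0.0000]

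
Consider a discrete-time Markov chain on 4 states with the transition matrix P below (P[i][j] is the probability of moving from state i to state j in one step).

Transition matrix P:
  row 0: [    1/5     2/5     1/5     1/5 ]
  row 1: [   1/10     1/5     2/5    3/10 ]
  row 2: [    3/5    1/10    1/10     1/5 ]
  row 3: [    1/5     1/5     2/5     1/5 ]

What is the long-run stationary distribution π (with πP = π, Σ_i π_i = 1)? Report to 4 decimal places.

Balance equations π_j = Σ_i π_i·P[i][j]:
  π_0 = 1/5·π_0 + 1/10·π_1 + 3/5·π_2 + 1/5·π_3
  π_1 = 2/5·π_0 + 1/5·π_1 + 1/10·π_2 + 1/5·π_3
  π_2 = 1/5·π_0 + 2/5·π_1 + 1/10·π_2 + 2/5·π_3
  normalize: π_0 + π_1 + π_2 + π_3 = 1
Solving the linear system gives exactly π = [199/704, 81/352, 93/352, 157/704].

π = [0.2827, 0.2301, 0.2642, 0.2230]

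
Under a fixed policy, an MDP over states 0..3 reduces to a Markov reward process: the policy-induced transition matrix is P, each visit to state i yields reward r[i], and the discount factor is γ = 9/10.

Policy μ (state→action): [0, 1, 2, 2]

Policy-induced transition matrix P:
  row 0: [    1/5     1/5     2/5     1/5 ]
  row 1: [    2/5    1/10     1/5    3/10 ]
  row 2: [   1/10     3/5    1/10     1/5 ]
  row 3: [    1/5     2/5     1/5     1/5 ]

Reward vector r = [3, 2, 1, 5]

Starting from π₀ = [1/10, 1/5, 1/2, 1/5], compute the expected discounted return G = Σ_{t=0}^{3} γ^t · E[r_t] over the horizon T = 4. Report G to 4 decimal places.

t=0: π = [0.1000, 0.2000, 0.5000, 0.2000], E[r] = 2.2000, γ^t·E[r] = 2.200000, running G = 2.200000
t=1: π = [0.1900, 0.4200, 0.1700, 0.2200], E[r] = 2.6800, γ^t·E[r] = 2.412000, running G = 4.612000
t=2: π = [0.2670, 0.2700, 0.2210, 0.2420], E[r] = 2.7720, γ^t·E[r] = 2.245320, running G = 6.857320
t=3: π = [0.2319, 0.3098, 0.2313, 0.2270], E[r] = 2.6816, γ^t·E[r] = 1.954886, running G = 8.812206

G = 8.8122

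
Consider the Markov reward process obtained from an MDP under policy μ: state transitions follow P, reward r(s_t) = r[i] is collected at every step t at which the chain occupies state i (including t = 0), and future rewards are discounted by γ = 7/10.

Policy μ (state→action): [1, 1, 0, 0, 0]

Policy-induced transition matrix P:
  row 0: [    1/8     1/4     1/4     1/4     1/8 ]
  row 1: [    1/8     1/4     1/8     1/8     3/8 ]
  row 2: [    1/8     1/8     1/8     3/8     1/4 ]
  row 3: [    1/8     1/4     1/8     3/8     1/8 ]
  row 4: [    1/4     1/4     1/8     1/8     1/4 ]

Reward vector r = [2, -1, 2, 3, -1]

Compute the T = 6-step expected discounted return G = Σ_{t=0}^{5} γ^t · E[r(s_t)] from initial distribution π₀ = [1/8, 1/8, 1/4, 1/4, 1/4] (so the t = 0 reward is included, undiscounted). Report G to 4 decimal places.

G = 2.8645

t=0: π = [0.1250, 0.1250, 0.2500, 0.2500, 0.2500], E[r] = 1.1250, γ^t·E[r] = 1.125000, running G = 1.125000
t=1: π = [0.1563, 0.2188, 0.1406, 0.2656, 0.2188], E[r] = 0.9531, γ^t·E[r] = 0.667188, running G = 1.792188
t=2: π = [0.1523, 0.2324, 0.1445, 0.2461, 0.2246], E[r] = 0.8750, γ^t·E[r] = 0.428750, running G = 2.220938
t=3: π = [0.1531, 0.2319, 0.1440, 0.2417, 0.2292], E[r] = 0.8582, γ^t·E[r] = 0.294347, running G = 2.515284
t=4: π = [0.1537, 0.2320, 0.1441, 0.2406, 0.2296], E[r] = 0.8557, γ^t·E[r] = 0.205442, running G = 2.720726
t=5: π = [0.1537, 0.2320, 0.1442, 0.2404, 0.2297], E[r] = 0.8553, γ^t·E[r] = 0.143745, running G = 2.864472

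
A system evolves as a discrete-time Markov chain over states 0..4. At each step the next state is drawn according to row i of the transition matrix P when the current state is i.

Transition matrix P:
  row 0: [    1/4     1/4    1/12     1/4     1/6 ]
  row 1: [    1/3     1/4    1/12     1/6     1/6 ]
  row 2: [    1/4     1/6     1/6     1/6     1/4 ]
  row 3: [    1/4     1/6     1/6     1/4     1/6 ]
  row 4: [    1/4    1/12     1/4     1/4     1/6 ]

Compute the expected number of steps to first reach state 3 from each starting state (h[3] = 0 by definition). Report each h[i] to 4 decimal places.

h = [4.5000, 4.8750, 4.8750, 0.0000, 4.5000]

First-step conditioning: h[3] = 0; for i ≠ 3, h[i] = 1 + Σ_k P[i][k]·h[k].
  h[0] = 1 + 1/4·h[0] + 1/4·h[1] + 1/12·h[2] + 1/6·h[4]
  h[1] = 1 + 1/3·h[0] + 1/4·h[1] + 1/12·h[2] + 1/6·h[4]
  h[2] = 1 + 1/4·h[0] + 1/6·h[1] + 1/6·h[2] + 1/4·h[4]
  h[4] = 1 + 1/4·h[0] + 1/12·h[1] + 1/4·h[2] + 1/6·h[4]
Solving the 4×4 linear system over states ≠ 3 gives exactly h = [9/2, 39/8, 39/8, 0, 9/2] (h[3] = 0 is the target).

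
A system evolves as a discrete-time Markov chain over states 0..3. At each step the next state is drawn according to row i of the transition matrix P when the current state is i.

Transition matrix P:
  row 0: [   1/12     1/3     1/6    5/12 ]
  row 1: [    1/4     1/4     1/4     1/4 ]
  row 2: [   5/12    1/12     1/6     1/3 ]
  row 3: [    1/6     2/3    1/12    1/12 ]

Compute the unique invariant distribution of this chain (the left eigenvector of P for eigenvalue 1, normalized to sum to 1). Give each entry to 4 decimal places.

Balance equations π_j = Σ_i π_i·P[i][j]:
  π_0 = 1/12·π_0 + 1/4·π_1 + 5/12·π_2 + 1/6·π_3
  π_1 = 1/3·π_0 + 1/4·π_1 + 1/12·π_2 + 2/3·π_3
  π_2 = 1/6·π_0 + 1/4·π_1 + 1/6·π_2 + 1/12·π_3
  normalize: π_0 + π_1 + π_2 + π_3 = 1
Solving the linear system gives exactly π = [194/879, 305/879, 51/293, 227/879].

π = [0.2207, 0.3470, 0.1741, 0.2582]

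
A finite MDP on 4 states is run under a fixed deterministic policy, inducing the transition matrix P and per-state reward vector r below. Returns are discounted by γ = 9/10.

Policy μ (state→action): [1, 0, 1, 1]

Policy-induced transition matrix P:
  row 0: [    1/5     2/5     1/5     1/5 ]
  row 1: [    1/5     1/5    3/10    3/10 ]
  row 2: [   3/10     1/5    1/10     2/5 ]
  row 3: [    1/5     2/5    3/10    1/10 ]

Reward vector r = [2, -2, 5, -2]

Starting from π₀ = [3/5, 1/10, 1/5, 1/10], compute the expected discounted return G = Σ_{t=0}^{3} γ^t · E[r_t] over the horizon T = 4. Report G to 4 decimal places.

G = 2.8646

t=0: π = [0.6000, 0.1000, 0.2000, 0.1000], E[r] = 1.8000, γ^t·E[r] = 1.800000, running G = 1.800000
t=1: π = [0.2200, 0.3400, 0.2000, 0.2400], E[r] = 0.2800, γ^t·E[r] = 0.252000, running G = 2.052000
t=2: π = [0.2200, 0.2920, 0.2380, 0.2500], E[r] = 0.5460, γ^t·E[r] = 0.442260, running G = 2.494260
t=3: π = [0.2238, 0.2940, 0.2304, 0.2518], E[r] = 0.5080, γ^t·E[r] = 0.370332, running G = 2.864592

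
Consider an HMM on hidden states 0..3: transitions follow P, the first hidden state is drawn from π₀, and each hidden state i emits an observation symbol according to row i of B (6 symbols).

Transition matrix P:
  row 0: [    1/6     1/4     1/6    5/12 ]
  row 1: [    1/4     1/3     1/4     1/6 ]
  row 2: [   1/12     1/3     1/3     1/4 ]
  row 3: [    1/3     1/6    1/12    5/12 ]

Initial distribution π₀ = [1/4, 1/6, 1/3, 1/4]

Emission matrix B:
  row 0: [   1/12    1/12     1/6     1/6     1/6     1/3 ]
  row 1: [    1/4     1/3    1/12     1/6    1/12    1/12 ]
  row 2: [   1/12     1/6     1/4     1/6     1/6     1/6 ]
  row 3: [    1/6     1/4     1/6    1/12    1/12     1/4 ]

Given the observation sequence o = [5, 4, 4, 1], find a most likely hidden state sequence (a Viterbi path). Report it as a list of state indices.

t=0: δ = [8.333e-02, 1.389e-02, 5.556e-02, 6.250e-02]  (obs o_0=5)
t=1: δ = [3.472e-03, 1.736e-03, 3.086e-03, 2.894e-03]  ψ = [3, 0, 2, 0]  (obs o_1=4)
t=2: δ = [1.608e-04, 8.573e-05, 1.715e-04, 1.206e-04]  ψ = [3, 2, 2, 0]  (obs o_2=4)
t=3: δ = [3.349e-06, 1.905e-05, 9.526e-06, 1.674e-05]  ψ = [3, 2, 2, 0]  (obs o_3=1)
backtrack: best end state = 1; path = [2, 2, 2, 1]

path = [2, 2, 2, 1]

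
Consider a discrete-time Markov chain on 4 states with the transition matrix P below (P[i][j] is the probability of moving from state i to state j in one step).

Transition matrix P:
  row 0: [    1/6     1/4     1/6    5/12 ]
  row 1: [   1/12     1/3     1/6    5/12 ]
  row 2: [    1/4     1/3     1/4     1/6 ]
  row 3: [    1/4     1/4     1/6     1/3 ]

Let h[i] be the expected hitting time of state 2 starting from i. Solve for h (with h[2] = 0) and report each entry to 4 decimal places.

First-step conditioning: h[2] = 0; for i ≠ 2, h[i] = 1 + Σ_k P[i][k]·h[k].
  h[0] = 1 + 1/6·h[0] + 1/4·h[1] + 5/12·h[3]
  h[1] = 1 + 1/12·h[0] + 1/3·h[1] + 5/12·h[3]
  h[3] = 1 + 1/4·h[0] + 1/4·h[1] + 1/3·h[3]
Solving the 3×3 linear system over states ≠ 2 gives exactly h = [6, 6, 0, 6] (h[2] = 0 is the target).

h = [6.0000, 6.0000, 0.0000, 6.0000]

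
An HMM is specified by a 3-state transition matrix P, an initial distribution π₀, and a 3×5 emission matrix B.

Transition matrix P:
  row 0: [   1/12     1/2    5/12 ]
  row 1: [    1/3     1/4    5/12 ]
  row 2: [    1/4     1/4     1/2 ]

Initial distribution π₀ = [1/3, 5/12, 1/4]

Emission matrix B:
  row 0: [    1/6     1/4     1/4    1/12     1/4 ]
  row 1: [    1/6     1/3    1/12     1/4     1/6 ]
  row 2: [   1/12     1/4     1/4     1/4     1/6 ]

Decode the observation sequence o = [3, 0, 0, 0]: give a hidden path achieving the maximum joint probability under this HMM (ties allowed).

path = [1, 0, 1, 0]

t=0: δ = [2.778e-02, 1.042e-01, 6.250e-02]  (obs o_0=3)
t=1: δ = [5.787e-03, 4.340e-03, 3.617e-03]  ψ = [1, 1, 1]  (obs o_1=0)
t=2: δ = [2.411e-04, 4.823e-04, 2.009e-04]  ψ = [1, 0, 0]  (obs o_2=0)
t=3: δ = [2.679e-05, 2.009e-05, 1.674e-05]  ψ = [1, 0, 1]  (obs o_3=0)
backtrack: best end state = 0; path = [1, 0, 1, 0]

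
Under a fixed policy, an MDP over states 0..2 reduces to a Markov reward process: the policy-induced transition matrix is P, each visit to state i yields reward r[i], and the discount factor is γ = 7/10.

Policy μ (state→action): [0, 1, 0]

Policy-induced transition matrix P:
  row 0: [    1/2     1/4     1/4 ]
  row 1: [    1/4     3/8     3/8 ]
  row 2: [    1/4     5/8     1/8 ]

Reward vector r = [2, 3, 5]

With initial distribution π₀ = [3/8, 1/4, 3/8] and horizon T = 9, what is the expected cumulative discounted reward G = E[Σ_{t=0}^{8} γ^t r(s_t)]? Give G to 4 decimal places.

G = 10.3626

t=0: π = [0.3750, 0.2500, 0.3750], E[r] = 3.3750, γ^t·E[r] = 3.375000, running G = 3.375000
t=1: π = [0.3438, 0.4219, 0.2344], E[r] = 3.1250, γ^t·E[r] = 2.187500, running G = 5.562500
t=2: π = [0.3359, 0.3906, 0.2734], E[r] = 3.2109, γ^t·E[r] = 1.573359, running G = 7.135859
t=3: π = [0.3340, 0.4014, 0.2646], E[r] = 3.1953, γ^t·E[r] = 1.095992, running G = 8.231852
t=4: π = [0.3335, 0.3994, 0.2671], E[r] = 3.2007, γ^t·E[r] = 0.768484, running G = 9.000336
t=5: π = [0.3334, 0.4001, 0.2665], E[r] = 3.1997, γ^t·E[r] = 0.537775, running G = 9.538110
t=6: π = [0.3333, 0.4000, 0.2667], E[r] = 3.2000, γ^t·E[r] = 0.376482, running G = 9.914592
t=7: π = [0.3333, 0.4000, 0.2667], E[r] = 3.2000, γ^t·E[r] = 0.263532, running G = 10.178125
t=8: π = [0.3333, 0.4000, 0.2667], E[r] = 3.2000, γ^t·E[r] = 0.184474, running G = 10.362598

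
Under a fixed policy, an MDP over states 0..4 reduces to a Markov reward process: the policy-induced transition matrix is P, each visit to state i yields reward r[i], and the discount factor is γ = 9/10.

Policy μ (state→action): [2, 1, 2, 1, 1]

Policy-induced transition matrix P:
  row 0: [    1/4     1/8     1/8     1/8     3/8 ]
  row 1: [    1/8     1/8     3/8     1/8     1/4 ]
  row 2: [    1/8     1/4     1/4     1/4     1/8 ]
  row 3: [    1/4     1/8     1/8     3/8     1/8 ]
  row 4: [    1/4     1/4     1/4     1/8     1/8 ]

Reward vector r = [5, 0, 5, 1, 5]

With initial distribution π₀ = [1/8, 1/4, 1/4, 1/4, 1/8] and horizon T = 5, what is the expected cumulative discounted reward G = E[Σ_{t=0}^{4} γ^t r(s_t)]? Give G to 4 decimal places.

t=0: π = [0.1250, 0.2500, 0.2500, 0.2500, 0.1250], E[r] = 2.7500, γ^t·E[r] = 2.750000, running G = 2.750000
t=1: π = [0.1875, 0.1719, 0.2344, 0.2188, 0.1875], E[r] = 3.2656, γ^t·E[r] = 2.939063, running G = 5.689063
t=2: π = [0.1992, 0.1777, 0.2207, 0.2090, 0.1934], E[r] = 3.2754, γ^t·E[r] = 2.653066, running G = 8.342129
t=3: π = [0.2002, 0.1768, 0.2212, 0.2048, 0.1970], E[r] = 3.2969, γ^t·E[r] = 2.403422, running G = 10.745551
t=4: π = [0.2003, 0.1773, 0.2215, 0.2039, 0.1971], E[r] = 3.2982, γ^t·E[r] = 2.163941, running G = 12.909491

G = 12.9095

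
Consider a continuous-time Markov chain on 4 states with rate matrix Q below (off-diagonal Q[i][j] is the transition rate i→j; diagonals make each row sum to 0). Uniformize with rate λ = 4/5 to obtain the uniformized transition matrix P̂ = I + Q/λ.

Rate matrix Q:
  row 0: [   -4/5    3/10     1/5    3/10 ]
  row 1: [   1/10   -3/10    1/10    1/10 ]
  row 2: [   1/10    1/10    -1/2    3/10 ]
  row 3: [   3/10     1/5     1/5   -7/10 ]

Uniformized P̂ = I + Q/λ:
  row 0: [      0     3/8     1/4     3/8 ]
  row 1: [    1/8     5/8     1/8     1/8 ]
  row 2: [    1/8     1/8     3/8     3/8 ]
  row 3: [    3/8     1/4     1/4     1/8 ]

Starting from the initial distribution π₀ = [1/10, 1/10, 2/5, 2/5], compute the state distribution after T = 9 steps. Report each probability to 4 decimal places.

t=0: π = [0.1000, 0.1000, 0.4000, 0.4000]
t=1: π = [0.2125, 0.2500, 0.2875, 0.2500]
t=2: π = [0.1609, 0.3344, 0.2547, 0.2500]
t=3: π = [0.1674, 0.3637, 0.2400, 0.2289]
t=4: π = [0.1613, 0.3773, 0.2345, 0.2269]
t=5: π = [0.1616, 0.3823, 0.2322, 0.2240]
t=6: π = [0.1608, 0.3845, 0.2312, 0.2234]
t=7: π = [0.1608, 0.3854, 0.2308, 0.2230]
t=8: π = [0.1607, 0.3858, 0.2307, 0.2229]
t=9: π = [0.1606, 0.3859, 0.2306, 0.2228]

π = [0.1606, 0.3859, 0.2306, 0.2228]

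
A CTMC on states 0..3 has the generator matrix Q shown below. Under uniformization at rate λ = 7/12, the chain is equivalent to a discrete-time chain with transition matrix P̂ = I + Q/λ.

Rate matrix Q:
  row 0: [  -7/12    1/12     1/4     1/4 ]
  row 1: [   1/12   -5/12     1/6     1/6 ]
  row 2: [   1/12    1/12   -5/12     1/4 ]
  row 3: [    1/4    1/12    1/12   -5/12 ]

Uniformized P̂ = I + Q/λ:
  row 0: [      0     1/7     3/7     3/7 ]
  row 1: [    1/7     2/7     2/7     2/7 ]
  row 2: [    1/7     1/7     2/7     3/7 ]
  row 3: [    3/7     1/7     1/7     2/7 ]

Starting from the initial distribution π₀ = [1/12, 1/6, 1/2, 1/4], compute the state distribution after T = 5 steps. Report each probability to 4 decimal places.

π = [0.2135, 0.1667, 0.2657, 0.3542]

t=0: π = [0.0833, 0.1667, 0.5000, 0.2500]
t=1: π = [0.2024, 0.1667, 0.2619, 0.3690]
t=2: π = [0.2194, 0.1667, 0.2619, 0.3520]
t=3: π = [0.2121, 0.1667, 0.2668, 0.3545]
t=4: π = [0.2138, 0.1667, 0.2654, 0.3541]
t=5: π = [0.2135, 0.1667, 0.2657, 0.3542]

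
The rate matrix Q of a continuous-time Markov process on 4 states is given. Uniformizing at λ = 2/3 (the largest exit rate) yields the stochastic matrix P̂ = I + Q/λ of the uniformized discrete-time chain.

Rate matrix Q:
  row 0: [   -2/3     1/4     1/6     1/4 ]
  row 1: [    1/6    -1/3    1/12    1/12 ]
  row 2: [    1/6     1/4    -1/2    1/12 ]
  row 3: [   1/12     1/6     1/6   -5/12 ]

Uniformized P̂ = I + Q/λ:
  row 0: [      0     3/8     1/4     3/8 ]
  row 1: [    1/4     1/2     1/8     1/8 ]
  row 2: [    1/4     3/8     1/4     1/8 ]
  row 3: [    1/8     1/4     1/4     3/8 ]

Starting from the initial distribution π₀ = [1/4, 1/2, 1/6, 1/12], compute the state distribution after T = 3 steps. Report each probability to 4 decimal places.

π = [0.1774, 0.3976, 0.1997, 0.2253]

t=0: π = [0.2500, 0.5000, 0.1667, 0.0833]
t=1: π = [0.1771, 0.4271, 0.1875, 0.2083]
t=2: π = [0.1797, 0.4023, 0.1966, 0.2214]
t=3: π = [0.1774, 0.3976, 0.1997, 0.2253]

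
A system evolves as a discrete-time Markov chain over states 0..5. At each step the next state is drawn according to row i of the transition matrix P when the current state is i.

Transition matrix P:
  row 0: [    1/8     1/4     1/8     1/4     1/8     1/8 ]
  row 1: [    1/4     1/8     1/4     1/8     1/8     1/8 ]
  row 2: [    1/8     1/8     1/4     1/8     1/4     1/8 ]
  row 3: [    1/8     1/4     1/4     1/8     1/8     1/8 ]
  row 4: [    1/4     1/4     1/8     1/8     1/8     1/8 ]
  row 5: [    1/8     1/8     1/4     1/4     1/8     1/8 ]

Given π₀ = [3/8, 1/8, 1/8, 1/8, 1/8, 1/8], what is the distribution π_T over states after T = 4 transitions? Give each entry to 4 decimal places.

t=0: π = [0.3750, 0.1250, 0.1250, 0.1250, 0.1250, 0.1250]
t=1: π = [0.1563, 0.2031, 0.1875, 0.1875, 0.1406, 0.1250]
t=2: π = [0.1680, 0.1855, 0.2129, 0.1602, 0.1484, 0.1250]
t=3: π = [0.1667, 0.1846, 0.2104, 0.1616, 0.1516, 0.1250]
t=4: π = [0.1670, 0.1850, 0.2102, 0.1615, 0.1513, 0.1250]

π = [0.1670, 0.1850, 0.2102, 0.1615, 0.1513, 0.1250]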